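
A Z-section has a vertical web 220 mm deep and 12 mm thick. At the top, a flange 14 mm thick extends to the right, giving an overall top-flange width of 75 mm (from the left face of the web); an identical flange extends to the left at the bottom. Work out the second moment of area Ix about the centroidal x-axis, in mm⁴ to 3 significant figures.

Ix ≈ 2.94 × 10⁷ mm⁴

Decompose the section into non-overlapping parts with the origin at the bottom-left of its bounding rectangle.
Web: 12 × 220, A = 2 640 mm², y = 110 mm, Ī = 10 648 000 mm⁴.
Top flange (beyond web): 63 × 14, A = 882 mm², y = 213 mm, Ī = 14 406 mm⁴.
Bottom flange (beyond web): 63 × 14, A = 882 mm², y = 7 mm, Ī = 14 406 mm⁴.
Centroid: ȳ = ΣA·y / ΣA = 110 mm.
Transfer each piece to the centroidal x-axis using Ī + A·d² with d = y − 110:
  web: d = 0 mm → contributes +10 648 000 mm⁴
  top flange (beyond web): d = 103 mm → contributes +9 371 544 mm⁴
  bottom flange (beyond web): d = -103 mm → contributes +9 371 544 mm⁴
Total I = 29 391 088 mm⁴.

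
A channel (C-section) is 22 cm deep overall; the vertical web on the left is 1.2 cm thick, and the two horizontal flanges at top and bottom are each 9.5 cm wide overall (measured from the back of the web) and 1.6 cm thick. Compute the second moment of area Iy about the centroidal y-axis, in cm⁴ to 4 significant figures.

Iy ≈ 454.4 cm⁴

Break the section into simple shapes (no overlaps), measuring from the bottom-left corner of the bounding box.
Web: 1.2 × 22, A = 26.4 cm², x = 0.6 cm, Ī = 3.168 cm⁴.
Top flange (beyond web): 8.3 × 1.6, A = 13.28 cm², x = 5.35 cm, Ī = 76.2383 cm⁴.
Bottom flange (beyond web): 8.3 × 1.6, A = 13.28 cm², x = 5.35 cm, Ī = 76.2383 cm⁴.
Centroid: x̄ = ΣA·x / ΣA = 2.98218 cm.
Transfer each piece to the centroidal y-axis using Ī + A·d² with d = x − 2.98218:
  web: d = -2.38218 cm → contributes +152.982 cm⁴
  top flange (beyond web): d = 2.36782 cm → contributes +150.694 cm⁴
  bottom flange (beyond web): d = 2.36782 cm → contributes +150.694 cm⁴
Total I = 454.369 cm⁴.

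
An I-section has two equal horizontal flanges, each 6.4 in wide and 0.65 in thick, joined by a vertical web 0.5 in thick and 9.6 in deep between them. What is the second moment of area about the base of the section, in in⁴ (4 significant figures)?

I_base ≈ 645.4 in⁴

Treat the section as a set of non-overlapping primitives; coordinates are from the bounding-box lower-left.
Bottom flange: 6.4 × 0.65, A = 4.16 in², y = 0.325 in, Ī = 0.146467 in⁴.
Web: 0.5 × 9.6, A = 4.8 in², y = 5.45 in, Ī = 36.864 in⁴.
Top flange: 6.4 × 0.65, A = 4.16 in², y = 10.575 in, Ī = 0.146467 in⁴.
Transfer each piece to a horizontal axis along the bottom face using Ī + A·d² with d = y − 0:
  bottom flange: d = 0.325 in → contributes +0.585867 in⁴
  web: d = 5.45 in → contributes +179.436 in⁴
  top flange: d = 10.575 in → contributes +465.362 in⁴
Total I = 645.384 in⁴.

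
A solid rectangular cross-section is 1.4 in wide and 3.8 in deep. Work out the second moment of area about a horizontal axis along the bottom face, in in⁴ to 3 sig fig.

The section: 1.4 × 3.8, A = 5.32 in², y = 1.9 in, Ī = 6.4017 in⁴.
Transfer it to a horizontal axis along the bottom face using Ī + A·d² with d = y − 0:
  the section: d = 1.9 in → contributes +25.607 in⁴
Total I = 25.607 in⁴.

I_base ≈ 25.6 in⁴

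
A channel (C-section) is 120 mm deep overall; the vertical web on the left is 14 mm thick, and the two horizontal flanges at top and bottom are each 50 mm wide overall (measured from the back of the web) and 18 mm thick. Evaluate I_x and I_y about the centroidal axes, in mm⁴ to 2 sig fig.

I_x ≈ 5.4 × 10⁶ mm⁴, I_y ≈ 6.2 × 10⁵ mm⁴

Decompose the section into non-overlapping parts with the origin at the bottom-left of its bounding rectangle.
Web: 14 × 120, A = 1 680 mm², y = 60 mm, Ī = 2 016 000 mm⁴.
Top flange (beyond web): 36 × 18, A = 648 mm², y = 111 mm, Ī = 17 496 mm⁴.
Bottom flange (beyond web): 36 × 18, A = 648 mm², y = 9 mm, Ī = 17 496 mm⁴.
By symmetry the centroid is at mid-height, ȳ = 60 mm.
Transfer each piece to the centroidal x-axis using Ī + A·d² with d = y − 60:
  web: d = 0 mm → contributes +2 016 000 mm⁴
  top flange (beyond web): d = 51 mm → contributes +1 702 944 mm⁴
  bottom flange (beyond web): d = -51 mm → contributes +1 702 944 mm⁴
Total I = 5 421 888 mm⁴.
For the y-axis: x̄ = 17.89 mm.
Repeating about the centroidal y-axis gives I_y = 624 666 mm⁴.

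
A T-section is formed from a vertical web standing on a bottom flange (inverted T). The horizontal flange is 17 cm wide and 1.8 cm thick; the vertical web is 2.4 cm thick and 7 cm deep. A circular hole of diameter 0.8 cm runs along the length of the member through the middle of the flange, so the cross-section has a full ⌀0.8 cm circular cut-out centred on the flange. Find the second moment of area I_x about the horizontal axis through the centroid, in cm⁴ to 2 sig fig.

I_x ≈ 290 cm⁴

Treat the section as a set of non-overlapping primitives; coordinates are from the bounding-box lower-left.
Flange: 17 × 1.8, A = 30.6 cm², y = 0.9 cm, Ī = 8.262 cm⁴.
Web: 2.4 × 7, A = 16.8 cm², y = 5.3 cm, Ī = 68.6 cm⁴.
Hole (subtracted): ⌀0.8, A = 0.5027 cm², y = 0.9 cm, Ī = 0.02011 cm⁴.
Centroid: ȳ = ΣA·y / ΣA = 2.476 cm.
Transfer each piece to the horizontal axis through the centroid using Ī + A·d² with d = y − 2.476:
  flange: d = -1.576 cm → contributes +84.29 cm⁴
  web: d = 2.824 cm → contributes +202.6 cm⁴
  hole: d = -1.576 cm → contributes −1.269 cm⁴
Total I = 285.6 cm⁴.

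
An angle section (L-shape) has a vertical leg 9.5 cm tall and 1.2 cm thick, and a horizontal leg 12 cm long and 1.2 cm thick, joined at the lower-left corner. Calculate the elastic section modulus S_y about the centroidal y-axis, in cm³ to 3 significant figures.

Treat the section as a set of non-overlapping primitives; coordinates are from the bounding-box lower-left.
Vertical leg: 1.2 × 9.5, A = 11.4 cm², x = 0.6 cm, Ī = 1.368 cm⁴.
Horizontal leg (remainder): 10.8 × 1.2, A = 12.96 cm², x = 6.6 cm, Ī = 125.97 cm⁴.
Centroid: x̄ = ΣA·x / ΣA = 3.7921 cm.
Transfer each piece to the centroidal y-axis using Ī + A·d² with d = x − 3.7921:
  vertical leg: d = -3.1921 cm → contributes +117.53 cm⁴
  horizontal leg (remainder): d = 2.8079 cm → contributes +228.15 cm⁴
Total I = 345.68 cm⁴.
Extreme fibre distance c = 8.2079 cm; S = I/c = 42.116 cm³.

S_y ≈ 42.1 cm³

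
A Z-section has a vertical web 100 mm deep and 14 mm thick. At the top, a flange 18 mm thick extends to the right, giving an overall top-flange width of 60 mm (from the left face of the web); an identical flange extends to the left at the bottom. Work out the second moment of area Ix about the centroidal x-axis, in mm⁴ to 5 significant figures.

Ix ≈ 3.9951 × 10⁶ mm⁴

Treat the section as a set of non-overlapping primitives; coordinates are from the bounding-box lower-left.
Web: 14 × 100, A = 1 400 mm², y = 50 mm, Ī = 1 166 667 mm⁴.
Top flange (beyond web): 46 × 18, A = 828 mm², y = 91 mm, Ī = 22 356 mm⁴.
Bottom flange (beyond web): 46 × 18, A = 828 mm², y = 9 mm, Ī = 22 356 mm⁴.
Centroid: ȳ = ΣA·y / ΣA = 50 mm.
Transfer each piece to the centroidal x-axis using Ī + A·d² with d = y − 50:
  web: d = 0 mm → contributes +1 166 667 mm⁴
  top flange (beyond web): d = 41 mm → contributes +1 414 224 mm⁴
  bottom flange (beyond web): d = -41 mm → contributes +1 414 224 mm⁴
Total I = 3 995 115 mm⁴.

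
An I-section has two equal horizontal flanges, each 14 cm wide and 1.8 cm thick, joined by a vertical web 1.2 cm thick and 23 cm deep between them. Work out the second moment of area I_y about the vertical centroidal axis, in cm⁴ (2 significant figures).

I_y ≈ 830 cm⁴

Split into non-overlapping primitives; take the origin at the lower-left of the bounding box.
Bottom flange: 14 × 1.8, A = 25.2 cm², x = 7 cm, Ī = 411.6 cm⁴.
Web: 1.2 × 23, A = 27.6 cm², x = 7 cm, Ī = 3.312 cm⁴.
Top flange: 14 × 1.8, A = 25.2 cm², x = 7 cm, Ī = 411.6 cm⁴.
By symmetry the centroid is at mid-width, x̄ = 7 cm.
All pieces are centred on the vertical centroidal axis, so I = ΣĪ = 826.5 cm⁴.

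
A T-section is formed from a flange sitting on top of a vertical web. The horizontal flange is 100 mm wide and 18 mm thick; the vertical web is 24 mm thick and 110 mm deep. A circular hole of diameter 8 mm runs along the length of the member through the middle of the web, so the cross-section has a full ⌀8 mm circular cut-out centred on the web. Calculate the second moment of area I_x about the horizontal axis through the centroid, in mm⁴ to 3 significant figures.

Break the section into simple shapes (no overlaps), measuring from the bottom-left corner of the bounding box.
Flange: 100 × 18, A = 1 800 mm², y = 119 mm, Ī = 48 600 mm⁴.
Web: 24 × 110, A = 2 640 mm², y = 55 mm, Ī = 2 662 000 mm⁴.
Hole (subtracted): ⌀8, A = 50.265 mm², y = 55 mm, Ī = 201.06 mm⁴.
Centroid: ȳ = ΣA·y / ΣA = 81.243 mm.
Transfer each piece to the horizontal axis through the centroid using Ī + A·d² with d = y − 81.243:
  flange: d = 37.757 mm → contributes +2 614 658 mm⁴
  web: d = -26.243 mm → contributes +4 480 161 mm⁴
  hole: d = -26.243 mm → contributes −34 819 mm⁴
Total I = 7 060 000 mm⁴.

I_x ≈ 7.06 × 10⁶ mm⁴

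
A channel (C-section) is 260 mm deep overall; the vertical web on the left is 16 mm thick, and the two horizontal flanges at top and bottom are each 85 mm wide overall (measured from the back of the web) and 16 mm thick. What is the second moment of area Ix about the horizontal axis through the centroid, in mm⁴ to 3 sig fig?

Treat the section as a set of non-overlapping primitives; coordinates are from the bounding-box lower-left.
Web: 16 × 260, A = 4 160 mm², y = 130 mm, Ī = 23 434 667 mm⁴.
Top flange (beyond web): 69 × 16, A = 1 104 mm², y = 252 mm, Ī = 23 552 mm⁴.
Bottom flange (beyond web): 69 × 16, A = 1 104 mm², y = 8 mm, Ī = 23 552 mm⁴.
By symmetry the centroid is at mid-height, ȳ = 130 mm.
Transfer each piece to the horizontal axis through the centroid using Ī + A·d² with d = y − 130:
  web: d = 0 mm → contributes +23 434 667 mm⁴
  top flange (beyond web): d = 122 mm → contributes +16 455 488 mm⁴
  bottom flange (beyond web): d = -122 mm → contributes +16 455 488 mm⁴
Total I = 56 345 643 mm⁴.

Ix ≈ 5.63 × 10⁷ mm⁴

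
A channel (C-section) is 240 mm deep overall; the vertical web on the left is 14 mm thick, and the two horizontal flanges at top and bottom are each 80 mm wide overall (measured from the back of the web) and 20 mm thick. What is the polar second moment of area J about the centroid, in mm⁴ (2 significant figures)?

J ≈ 5.2 × 10⁷ mm⁴

Treat the section as a set of non-overlapping primitives; coordinates are from the bounding-box lower-left.
Web: 14 × 240, A = 3 360 mm², y = 120 mm, Ī = 16 128 000 mm⁴.
Top flange (beyond web): 66 × 20, A = 1 320 mm², y = 230 mm, Ī = 44 000 mm⁴.
Bottom flange (beyond web): 66 × 20, A = 1 320 mm², y = 10 mm, Ī = 44 000 mm⁴.
By symmetry the centroid is at mid-height, ȳ = 120 mm.
Transfer each piece to the centroidal x-axis using Ī + A·d² with d = y − 120:
  web: d = 0 mm → contributes +16 128 000 mm⁴
  top flange (beyond web): d = 110 mm → contributes +16 016 000 mm⁴
  bottom flange (beyond web): d = -110 mm → contributes +16 016 000 mm⁴
Total I = 48 160 000 mm⁴.
For the y-axis: x̄ = 24.6 mm.
Repeating about the centroidal y-axis gives I_y = 3 378 640 mm⁴.
Polar second moment: J = I_x + I_y = 51 538 640 mm⁴.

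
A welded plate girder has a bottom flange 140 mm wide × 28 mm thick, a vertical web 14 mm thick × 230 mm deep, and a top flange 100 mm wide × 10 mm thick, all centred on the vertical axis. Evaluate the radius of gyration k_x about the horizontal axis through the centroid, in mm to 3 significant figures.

Treat the section as a set of non-overlapping primitives; coordinates are from the bounding-box lower-left.
Bottom plate: 140 × 28, A = 3 920 mm², y = 14 mm, Ī = 256 107 mm⁴.
Web plate: 14 × 230, A = 3 220 mm², y = 143 mm, Ī = 14 194 833 mm⁴.
Top plate: 100 × 10, A = 1 000 mm², y = 263 mm, Ī = 8333.3 mm⁴.
Centroid: ȳ = ΣA·y / ΣA = 95.619 mm.
Transfer each piece to the horizontal axis through the centroid using Ī + A·d² with d = y − 95.619:
  bottom plate: d = -81.619 mm → contributes +26 369 924 mm⁴
  web plate: d = 47.381 mm → contributes +21 423 552 mm⁴
  top plate: d = 167.38 mm → contributes +28 024 677 mm⁴
Total I = 75 818 153 mm⁴.
Radius of gyration: k = √(I/A) = √(75 818 153 / 8 140) = 96.51 mm.

k_x ≈ 96.5 mm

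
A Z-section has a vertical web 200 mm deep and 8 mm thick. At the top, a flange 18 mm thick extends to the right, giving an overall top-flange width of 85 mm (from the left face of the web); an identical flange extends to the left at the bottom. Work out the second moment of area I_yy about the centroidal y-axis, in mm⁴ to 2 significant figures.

I_yy ≈ 6.4 × 10⁶ mm⁴

Break the section into simple shapes (no overlaps), measuring from the bottom-left corner of the bounding box.
Web: 8 × 200, A = 1 600 mm², x = 81 mm, Ī = 8 533 mm⁴.
Top flange (beyond web): 77 × 18, A = 1 386 mm², x = 123.5 mm, Ī = 684 800 mm⁴.
Bottom flange (beyond web): 77 × 18, A = 1 386 mm², x = 38.5 mm, Ī = 684 800 mm⁴.
Centroid: x̄ = ΣA·x / ΣA = 81 mm.
Transfer each piece to the centroidal y-axis using Ī + A·d² with d = x − 81:
  web: d = 0 mm → contributes +8 533 mm⁴
  top flange (beyond web): d = 42.5 mm → contributes +3 188 262 mm⁴
  bottom flange (beyond web): d = -42.5 mm → contributes +3 188 262 mm⁴
Total I = 6 385 057 mm⁴.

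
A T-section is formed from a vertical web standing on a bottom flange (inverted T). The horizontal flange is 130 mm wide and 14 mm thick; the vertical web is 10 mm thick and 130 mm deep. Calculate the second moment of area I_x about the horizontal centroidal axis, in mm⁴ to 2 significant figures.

I_x ≈ 5.8 × 10⁶ mm⁴

Decompose the section into non-overlapping parts with the origin at the bottom-left of its bounding rectangle.
Flange: 130 × 14, A = 1 820 mm², y = 7 mm, Ī = 29 727 mm⁴.
Web: 10 × 130, A = 1 300 mm², y = 79 mm, Ī = 1 830 833 mm⁴.
Centroid: ȳ = ΣA·y / ΣA = 37 mm.
Transfer each piece to the horizontal centroidal axis using Ī + A·d² with d = y − 37:
  flange: d = -30 mm → contributes +1 667 727 mm⁴
  web: d = 42 mm → contributes +4 124 033 mm⁴
Total I = 5 791 760 mm⁴.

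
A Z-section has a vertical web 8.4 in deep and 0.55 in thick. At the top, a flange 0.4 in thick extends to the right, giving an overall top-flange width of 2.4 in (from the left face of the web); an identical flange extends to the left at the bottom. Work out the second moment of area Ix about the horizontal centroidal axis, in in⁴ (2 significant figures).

Break the section into simple shapes (no overlaps), measuring from the bottom-left corner of the bounding box.
Web: 0.55 × 8.4, A = 4.62 in², y = 4.2 in, Ī = 27.17 in⁴.
Top flange (beyond web): 1.85 × 0.4, A = 0.74 in², y = 8.2 in, Ī = 0.009867 in⁴.
Bottom flange (beyond web): 1.85 × 0.4, A = 0.74 in², y = 0.2 in, Ī = 0.009867 in⁴.
Centroid: ȳ = ΣA·y / ΣA = 4.2 in.
Transfer each piece to the horizontal centroidal axis using Ī + A·d² with d = y − 4.2:
  web: d = 0 in → contributes +27.17 in⁴
  top flange (beyond web): d = 4 in → contributes +11.85 in⁴
  bottom flange (beyond web): d = -4 in → contributes +11.85 in⁴
Total I = 50.87 in⁴.

Ix ≈ 51 in⁴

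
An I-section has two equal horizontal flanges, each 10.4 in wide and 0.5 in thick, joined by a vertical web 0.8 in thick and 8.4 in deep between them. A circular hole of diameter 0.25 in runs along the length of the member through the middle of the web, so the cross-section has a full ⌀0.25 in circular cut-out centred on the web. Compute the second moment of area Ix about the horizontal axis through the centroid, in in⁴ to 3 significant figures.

Treat the section as a set of non-overlapping primitives; coordinates are from the bounding-box lower-left.
Bottom flange: 10.4 × 0.5, A = 5.2 in², y = 0.25 in, Ī = 0.10833 in⁴.
Web: 0.8 × 8.4, A = 6.72 in², y = 4.7 in, Ī = 39.514 in⁴.
Top flange: 10.4 × 0.5, A = 5.2 in², y = 9.15 in, Ī = 0.10833 in⁴.
Hole (subtracted): ⌀0.25, A = 0.049087 in², y = 4.7 in, Ī = 0.00019175 in⁴.
By symmetry the centroid is at mid-height, ȳ = 4.7 in.
Transfer each piece to the horizontal axis through the centroid using Ī + A·d² with d = y − 4.7:
  bottom flange: d = -4.45 in → contributes +103.08 in⁴
  web: d = 0 in → contributes +39.514 in⁴
  top flange: d = 4.45 in → contributes +103.08 in⁴
  hole: d = 0 in → contributes −0.00019175 in⁴
Total I = 245.68 in⁴.

Ix ≈ 246 in⁴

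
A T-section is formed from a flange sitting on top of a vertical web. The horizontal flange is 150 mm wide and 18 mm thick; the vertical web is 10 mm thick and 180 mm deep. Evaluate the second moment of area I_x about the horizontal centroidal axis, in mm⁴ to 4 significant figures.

I_x ≈ 1.552 × 10⁷ mm⁴

Break the section into simple shapes (no overlaps), measuring from the bottom-left corner of the bounding box.
Flange: 150 × 18, A = 2 700 mm², y = 189 mm, Ī = 72 900 mm⁴.
Web: 10 × 180, A = 1 800 mm², y = 90 mm, Ī = 4 860 000 mm⁴.
Centroid: ȳ = ΣA·y / ΣA = 149.4 mm.
Transfer each piece to the horizontal centroidal axis using Ī + A·d² with d = y − 149.4:
  flange: d = 39.6 mm → contributes +4 306 932 mm⁴
  web: d = -59.4 mm → contributes +11 211 048 mm⁴
Total I = 15 517 980 mm⁴.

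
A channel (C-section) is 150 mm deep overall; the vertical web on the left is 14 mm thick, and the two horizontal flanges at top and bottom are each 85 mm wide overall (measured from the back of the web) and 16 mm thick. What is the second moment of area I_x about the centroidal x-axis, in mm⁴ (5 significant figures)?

I_x ≈ 1.4185 × 10⁷ mm⁴

Split into non-overlapping primitives; take the origin at the lower-left of the bounding box.
Web: 14 × 150, A = 2 100 mm², y = 75 mm, Ī = 3 937 500 mm⁴.
Top flange (beyond web): 71 × 16, A = 1 136 mm², y = 142 mm, Ī = 24234.67 mm⁴.
Bottom flange (beyond web): 71 × 16, A = 1 136 mm², y = 8 mm, Ī = 24234.67 mm⁴.
By symmetry the centroid is at mid-height, ȳ = 75 mm.
Transfer each piece to the centroidal x-axis using Ī + A·d² with d = y − 75:
  web: d = 0 mm → contributes +3 937 500 mm⁴
  top flange (beyond web): d = 67 mm → contributes +5 123 739 mm⁴
  bottom flange (beyond web): d = -67 mm → contributes +5 123 739 mm⁴
Total I = 14 184 977 mm⁴.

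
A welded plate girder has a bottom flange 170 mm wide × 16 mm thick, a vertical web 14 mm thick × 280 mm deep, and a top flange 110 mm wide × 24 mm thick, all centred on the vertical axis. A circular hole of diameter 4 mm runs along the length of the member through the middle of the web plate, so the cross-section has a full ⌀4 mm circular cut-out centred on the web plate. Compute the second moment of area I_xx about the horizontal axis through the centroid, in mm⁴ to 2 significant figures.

I_xx ≈ 1.5 × 10⁸ mm⁴

Decompose the section into non-overlapping parts with the origin at the bottom-left of its bounding rectangle.
Bottom plate: 170 × 16, A = 2 720 mm², y = 8 mm, Ī = 58 027 mm⁴.
Web plate: 14 × 280, A = 3 920 mm², y = 156 mm, Ī = 25 610 667 mm⁴.
Top plate: 110 × 24, A = 2 640 mm², y = 308 mm, Ī = 126 720 mm⁴.
Hole (subtracted): ⌀4, A = 12.57 mm², y = 156 mm, Ī = 12.57 mm⁴.
Centroid: ȳ = ΣA·y / ΣA = 155.9 mm.
Transfer each piece to the horizontal axis through the centroid using Ī + A·d² with d = y − 155.9:
  bottom plate: d = -147.9 mm → contributes +59 525 757 mm⁴
  web plate: d = 0.1381 mm → contributes +25 610 741 mm⁴
  top plate: d = 152.1 mm → contributes +61 232 178 mm⁴
  hole: d = 0.1381 mm → contributes −12.81 mm⁴
Total I = 146 368 664 mm⁴.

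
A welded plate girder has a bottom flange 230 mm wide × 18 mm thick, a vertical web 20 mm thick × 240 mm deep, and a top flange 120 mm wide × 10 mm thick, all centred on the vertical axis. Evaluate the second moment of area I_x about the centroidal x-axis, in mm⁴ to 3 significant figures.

I_x ≈ 9.63 × 10⁷ mm⁴

Break the section into simple shapes (no overlaps), measuring from the bottom-left corner of the bounding box.
Bottom plate: 230 × 18, A = 4 140 mm², y = 9 mm, Ī = 111 780 mm⁴.
Web plate: 20 × 240, A = 4 800 mm², y = 138 mm, Ī = 23 040 000 mm⁴.
Top plate: 120 × 10, A = 1 200 mm², y = 263 mm, Ī = 10 000 mm⁴.
Centroid: ȳ = ΣA·y / ΣA = 100.12 mm.
Transfer each piece to the centroidal x-axis using Ī + A·d² with d = y − 100.12:
  bottom plate: d = -91.124 mm → contributes +34 488 812 mm⁴
  web plate: d = 37.876 mm → contributes +29 925 944 mm⁴
  top plate: d = 162.88 mm → contributes +31 844 208 mm⁴
Total I = 96 258 963 mm⁴.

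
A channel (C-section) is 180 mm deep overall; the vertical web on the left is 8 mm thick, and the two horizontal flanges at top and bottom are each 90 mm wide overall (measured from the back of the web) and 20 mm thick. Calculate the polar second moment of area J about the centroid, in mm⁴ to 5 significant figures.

J ≈ 2.8861 × 10⁷ mm⁴

Split into non-overlapping primitives; take the origin at the lower-left of the bounding box.
Web: 8 × 180, A = 1 440 mm², y = 90 mm, Ī = 3 888 000 mm⁴.
Top flange (beyond web): 82 × 20, A = 1 640 mm², y = 170 mm, Ī = 54666.67 mm⁴.
Bottom flange (beyond web): 82 × 20, A = 1 640 mm², y = 10 mm, Ī = 54666.67 mm⁴.
By symmetry the centroid is at mid-height, ȳ = 90 mm.
Transfer each piece to the centroidal x-axis using Ī + A·d² with d = y − 90:
  web: d = 0 mm → contributes +3 888 000 mm⁴
  top flange (beyond web): d = 80 mm → contributes +10 550 667 mm⁴
  bottom flange (beyond web): d = -80 mm → contributes +10 550 667 mm⁴
Total I = 24 989 333 mm⁴.
For the y-axis: x̄ = 35.27119 mm.
Repeating about the centroidal y-axis gives I_y = 3 871 946 mm⁴.
Polar second moment: J = I_x + I_y = 28 861 280 mm⁴.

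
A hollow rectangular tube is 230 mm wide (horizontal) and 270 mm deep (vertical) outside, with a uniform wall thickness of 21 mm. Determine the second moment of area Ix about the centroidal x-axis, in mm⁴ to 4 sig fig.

Treat the section as a set of non-overlapping primitives; coordinates are from the bounding-box lower-left.
Outer rectangle: 230 × 270, A = 62 100 mm², y = 135 mm, Ī = 377 257 500 mm⁴.
Inner void (subtracted): 188 × 228, A = 42 864 mm², y = 135 mm, Ī = 185 686 848 mm⁴.
By symmetry the centroid is at mid-height, ȳ = 135 mm.
All pieces are centred on the centroidal x-axis, so I = ΣĪ (holes subtracted) = 191 570 652 mm⁴.

Ix ≈ 1.916 × 10⁸ mm⁴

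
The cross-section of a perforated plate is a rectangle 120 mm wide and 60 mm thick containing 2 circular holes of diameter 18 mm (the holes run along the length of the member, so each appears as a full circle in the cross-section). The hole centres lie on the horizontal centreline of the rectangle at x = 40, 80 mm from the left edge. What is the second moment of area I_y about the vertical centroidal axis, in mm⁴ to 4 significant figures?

Split into non-overlapping primitives; take the origin at the lower-left of the bounding box.
Plate: 120 × 60, A = 7 200 mm², x = 60 mm, Ī = 8 640 000 mm⁴.
Hole 1 (subtracted): ⌀18, A = 254.469 mm², x = 40 mm, Ī = 5 153 mm⁴.
Hole 2 (subtracted): ⌀18, A = 254.469 mm², x = 80 mm, Ī = 5 153 mm⁴.
By symmetry the centroid is at mid-width, x̄ = 60 mm.
Transfer each piece to the vertical centroidal axis using Ī + A·d² with d = x − 60:
  plate: d = 0 mm → contributes +8 640 000 mm⁴
  hole 1: d = -20 mm → contributes −106 941 mm⁴
  hole 2: d = 20 mm → contributes −106 941 mm⁴
Total I = 8 426 119 mm⁴.

I_y ≈ 8.426 × 10⁶ mm⁴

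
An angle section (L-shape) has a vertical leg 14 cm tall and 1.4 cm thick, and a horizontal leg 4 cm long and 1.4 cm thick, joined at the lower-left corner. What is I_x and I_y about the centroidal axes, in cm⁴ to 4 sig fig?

Break the section into simple shapes (no overlaps), measuring from the bottom-left corner of the bounding box.
Vertical leg: 1.4 × 14, A = 19.6 cm², y = 7 cm, Ī = 320.133 cm⁴.
Horizontal leg (remainder): 2.6 × 1.4, A = 3.64 cm², y = 0.7 cm, Ī = 0.594533 cm⁴.
Centroid: ȳ = ΣA·y / ΣA = 6.01325 cm.
Transfer each piece to the centroidal x-axis using Ī + A·d² with d = y − 6.01325:
  vertical leg: d = 0.986747 cm → contributes +339.217 cm⁴
  horizontal leg (remainder): d = -5.31325 cm → contributes +103.354 cm⁴
Total I = 442.571 cm⁴.
For the y-axis: x̄ = 1.01325 cm.
Repeating about the centroidal y-axis gives I_y = 17.5314 cm⁴.

I_x ≈ 442.6 cm⁴, I_y ≈ 17.53 cm⁴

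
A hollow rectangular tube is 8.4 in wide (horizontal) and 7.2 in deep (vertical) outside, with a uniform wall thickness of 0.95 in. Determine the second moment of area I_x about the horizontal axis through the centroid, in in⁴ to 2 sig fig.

Break the section into simple shapes (no overlaps), measuring from the bottom-left corner of the bounding box.
Outer rectangle: 8.4 × 7.2, A = 60.48 in², y = 3.6 in, Ī = 261.3 in⁴.
Inner void (subtracted): 6.5 × 5.3, A = 34.45 in², y = 3.6 in, Ī = 80.64 in⁴.
By symmetry the centroid is at mid-height, ȳ = 3.6 in.
All pieces are centred on the horizontal axis through the centroid, so I = ΣĪ (holes subtracted) = 180.6 in⁴.

I_x ≈ 180 in⁴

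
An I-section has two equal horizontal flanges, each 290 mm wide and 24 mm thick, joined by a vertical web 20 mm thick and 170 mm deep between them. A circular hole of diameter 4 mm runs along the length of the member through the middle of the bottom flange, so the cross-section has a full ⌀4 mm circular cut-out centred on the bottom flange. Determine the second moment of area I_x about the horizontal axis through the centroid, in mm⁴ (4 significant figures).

Break the section into simple shapes (no overlaps), measuring from the bottom-left corner of the bounding box.
Bottom flange: 290 × 24, A = 6 960 mm², y = 12 mm, Ī = 334 080 mm⁴.
Web: 20 × 170, A = 3 400 mm², y = 109 mm, Ī = 8 188 333 mm⁴.
Top flange: 290 × 24, A = 6 960 mm², y = 206 mm, Ī = 334 080 mm⁴.
Hole (subtracted): ⌀4, A = 12.5664 mm², y = 12 mm, Ī = 12.5664 mm⁴.
Centroid: ȳ = ΣA·y / ΣA = 109.07 mm.
Transfer each piece to the horizontal axis through the centroid using Ī + A·d² with d = y − 109.07:
  bottom flange: d = -97.0704 mm → contributes +65 915 850 mm⁴
  web: d = -0.0704286 mm → contributes +8 188 350 mm⁴
  top flange: d = 96.9296 mm → contributes +65 725 659 mm⁴
  hole: d = -97.0704 mm → contributes −118 421 mm⁴
Total I = 139 711 438 mm⁴.

I_x ≈ 1.397 × 10⁸ mm⁴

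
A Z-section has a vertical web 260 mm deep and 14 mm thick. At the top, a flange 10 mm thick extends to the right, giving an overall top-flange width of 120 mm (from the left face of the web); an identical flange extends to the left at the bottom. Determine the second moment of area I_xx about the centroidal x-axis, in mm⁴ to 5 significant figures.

I_xx ≈ 5.3648 × 10⁷ mm⁴

Treat the section as a set of non-overlapping primitives; coordinates are from the bounding-box lower-left.
Web: 14 × 260, A = 3 640 mm², y = 130 mm, Ī = 20 505 333 mm⁴.
Top flange (beyond web): 106 × 10, A = 1 060 mm², y = 255 mm, Ī = 8833.333 mm⁴.
Bottom flange (beyond web): 106 × 10, A = 1 060 mm², y = 5 mm, Ī = 8833.333 mm⁴.
Centroid: ȳ = ΣA·y / ΣA = 130 mm.
Transfer each piece to the centroidal x-axis using Ī + A·d² with d = y − 130:
  web: d = 0 mm → contributes +20 505 333 mm⁴
  top flange (beyond web): d = 125 mm → contributes +16 571 333 mm⁴
  bottom flange (beyond web): d = -125 mm → contributes +16 571 333 mm⁴
Total I = 53 648 000 mm⁴.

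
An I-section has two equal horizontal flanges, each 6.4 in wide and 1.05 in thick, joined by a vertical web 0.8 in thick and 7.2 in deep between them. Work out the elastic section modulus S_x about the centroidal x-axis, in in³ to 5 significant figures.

Split into non-overlapping primitives; take the origin at the lower-left of the bounding box.
Bottom flange: 6.4 × 1.05, A = 6.72 in², y = 0.525 in, Ī = 0.6174 in⁴.
Web: 0.8 × 7.2, A = 5.76 in², y = 4.65 in, Ī = 24.8832 in⁴.
Top flange: 6.4 × 1.05, A = 6.72 in², y = 8.775 in, Ī = 0.6174 in⁴.
By symmetry the centroid is at mid-height, ȳ = 4.65 in.
Transfer each piece to the centroidal x-axis using Ī + A·d² with d = y − 4.65:
  bottom flange: d = -4.125 in → contributes +114.9624 in⁴
  web: d = 0 in → contributes +24.8832 in⁴
  top flange: d = 4.125 in → contributes +114.9624 in⁴
Total I = 254.808 in⁴.
Extreme fibre distance c = 4.65 in; S = I/c = 54.79742 in³.

S_x ≈ 54.797 in³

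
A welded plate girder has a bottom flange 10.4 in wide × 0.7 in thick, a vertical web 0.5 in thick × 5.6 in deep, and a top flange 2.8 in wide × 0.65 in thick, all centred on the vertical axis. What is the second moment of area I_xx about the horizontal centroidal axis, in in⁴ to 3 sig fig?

I_xx ≈ 72.7 in⁴

Break the section into simple shapes (no overlaps), measuring from the bottom-left corner of the bounding box.
Bottom plate: 10.4 × 0.7, A = 7.28 in², y = 0.35 in, Ī = 0.29727 in⁴.
Web plate: 0.5 × 5.6, A = 2.8 in², y = 3.5 in, Ī = 7.3173 in⁴.
Top plate: 2.8 × 0.65, A = 1.82 in², y = 6.625 in, Ī = 0.064079 in⁴.
Centroid: ȳ = ΣA·y / ΣA = 2.0509 in.
Transfer each piece to the horizontal centroidal axis using Ī + A·d² with d = y − 2.0509:
  bottom plate: d = -1.7009 in → contributes +21.358 in⁴
  web plate: d = 1.4491 in → contributes +13.197 in⁴
  top plate: d = 4.5741 in → contributes +38.143 in⁴
Total I = 72.699 in⁴.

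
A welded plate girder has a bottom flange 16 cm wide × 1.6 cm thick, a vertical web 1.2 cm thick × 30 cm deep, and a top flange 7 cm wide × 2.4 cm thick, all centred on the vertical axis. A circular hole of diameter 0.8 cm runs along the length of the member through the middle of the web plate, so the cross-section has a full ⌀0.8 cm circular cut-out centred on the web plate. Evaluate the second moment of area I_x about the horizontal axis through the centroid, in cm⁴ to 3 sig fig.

Break the section into simple shapes (no overlaps), measuring from the bottom-left corner of the bounding box.
Bottom plate: 16 × 1.6, A = 25.6 cm², y = 0.8 cm, Ī = 5.4613 cm⁴.
Web plate: 1.2 × 30, A = 36 cm², y = 16.6 cm, Ī = 2 700 cm⁴.
Top plate: 7 × 2.4, A = 16.8 cm², y = 32.8 cm, Ī = 8.064 cm⁴.
Hole (subtracted): ⌀0.8, A = 0.50265 cm², y = 16.6 cm, Ī = 0.020106 cm⁴.
Centroid: ȳ = ΣA·y / ΣA = 14.901 cm.
Transfer each piece to the horizontal axis through the centroid using Ī + A·d² with d = y − 14.901:
  bottom plate: d = -14.101 cm → contributes +5 096 cm⁴
  web plate: d = 1.6986 cm → contributes +2803.9 cm⁴
  top plate: d = 17.899 cm → contributes +5390.1 cm⁴
  hole: d = 1.6986 cm → contributes −1.4705 cm⁴
Total I = 13 289 cm⁴.

I_x ≈ 1.33 × 10⁴ cm⁴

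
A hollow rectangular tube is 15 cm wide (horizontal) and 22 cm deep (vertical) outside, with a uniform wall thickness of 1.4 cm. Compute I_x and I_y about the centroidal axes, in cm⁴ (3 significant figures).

I_x ≈ 6110 cm⁴, I_y ≈ 3280 cm⁴

Decompose the section into non-overlapping parts with the origin at the bottom-left of its bounding rectangle.
Outer rectangle: 15 × 22, A = 330 cm², y = 11 cm, Ī = 13 310 cm⁴.
Inner void (subtracted): 12.2 × 19.2, A = 234.24 cm², y = 11 cm, Ī = 7195.9 cm⁴.
By symmetry the centroid is at mid-height, ȳ = 11 cm.
All pieces are centred on the centroidal x-axis, so I = ΣĪ (holes subtracted) = 6114.1 cm⁴.
Repeating about the centroidal y-axis gives I_y = 3282.1 cm⁴.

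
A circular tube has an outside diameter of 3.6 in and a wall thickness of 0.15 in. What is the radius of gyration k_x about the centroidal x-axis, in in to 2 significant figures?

Treat the section as a set of non-overlapping primitives; coordinates are from the bounding-box lower-left.
Outer circle: ⌀3.6, A = 10.18 in², y = 1.8 in, Ī = 8.245 in⁴.
Bore (subtracted): ⌀3.3, A = 8.553 in², y = 1.8 in, Ī = 5.821 in⁴.
By symmetry the centroid is at mid-height, ȳ = 1.8 in.
All pieces are centred on the centroidal x-axis, so I = ΣĪ (holes subtracted) = 2.423 in⁴.
Radius of gyration: k = √(I/A) = √(2.423 / 1.626) = 1.221 in.

k_x ≈ 1.2 in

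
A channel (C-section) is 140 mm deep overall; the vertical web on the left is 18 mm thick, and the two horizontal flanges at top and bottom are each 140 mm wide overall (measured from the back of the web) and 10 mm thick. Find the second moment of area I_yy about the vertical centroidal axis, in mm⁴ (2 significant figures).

I_yy ≈ 9.2 × 10⁶ mm⁴

Break the section into simple shapes (no overlaps), measuring from the bottom-left corner of the bounding box.
Web: 18 × 140, A = 2 520 mm², x = 9 mm, Ī = 68 040 mm⁴.
Top flange (beyond web): 122 × 10, A = 1 220 mm², x = 79 mm, Ī = 1 513 207 mm⁴.
Bottom flange (beyond web): 122 × 10, A = 1 220 mm², x = 79 mm, Ī = 1 513 207 mm⁴.
Centroid: x̄ = ΣA·x / ΣA = 43.44 mm.
Transfer each piece to the vertical centroidal axis using Ī + A·d² with d = x − 43.44:
  web: d = -34.44 mm → contributes +3 056 262 mm⁴
  top flange (beyond web): d = 35.56 mm → contributes +3 056 305 mm⁴
  bottom flange (beyond web): d = 35.56 mm → contributes +3 056 305 mm⁴
Total I = 9 168 873 mm⁴.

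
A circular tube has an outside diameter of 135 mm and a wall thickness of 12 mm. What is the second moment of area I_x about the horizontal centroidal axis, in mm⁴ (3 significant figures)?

Treat the section as a set of non-overlapping primitives; coordinates are from the bounding-box lower-left.
Outer circle: ⌀135, A = 14 314 mm², y = 67.5 mm, Ī = 16 304 406 mm⁴.
Bore (subtracted): ⌀111, A = 9676.9 mm², y = 67.5 mm, Ī = 7 451 811 mm⁴.
By symmetry the centroid is at mid-height, ȳ = 67.5 mm.
All pieces are centred on the horizontal centroidal axis, so I = ΣĪ (holes subtracted) = 8 852 595 mm⁴.

I_x ≈ 8.85 × 10⁶ mm⁴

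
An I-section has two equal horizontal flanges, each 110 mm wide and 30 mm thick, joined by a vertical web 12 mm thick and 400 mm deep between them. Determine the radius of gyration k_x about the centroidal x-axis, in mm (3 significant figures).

Decompose the section into non-overlapping parts with the origin at the bottom-left of its bounding rectangle.
Bottom flange: 110 × 30, A = 3 300 mm², y = 15 mm, Ī = 247 500 mm⁴.
Web: 12 × 400, A = 4 800 mm², y = 230 mm, Ī = 64 000 000 mm⁴.
Top flange: 110 × 30, A = 3 300 mm², y = 445 mm, Ī = 247 500 mm⁴.
By symmetry the centroid is at mid-height, ȳ = 230 mm.
Transfer each piece to the centroidal x-axis using Ī + A·d² with d = y − 230:
  bottom flange: d = -215 mm → contributes +152 790 000 mm⁴
  web: d = 0 mm → contributes +64 000 000 mm⁴
  top flange: d = 215 mm → contributes +152 790 000 mm⁴
Total I = 369 580 000 mm⁴.
Radius of gyration: k = √(I/A) = √(369 580 000 / 11 400) = 180.05 mm.

k_x ≈ 180 mm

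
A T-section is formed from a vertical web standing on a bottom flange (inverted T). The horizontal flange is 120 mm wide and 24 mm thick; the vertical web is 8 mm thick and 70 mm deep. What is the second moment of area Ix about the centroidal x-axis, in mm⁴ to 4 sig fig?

Ix ≈ 1.403 × 10⁶ mm⁴

Break the section into simple shapes (no overlaps), measuring from the bottom-left corner of the bounding box.
Flange: 120 × 24, A = 2 880 mm², y = 12 mm, Ī = 138 240 mm⁴.
Web: 8 × 70, A = 560 mm², y = 59 mm, Ī = 228 667 mm⁴.
Centroid: ȳ = ΣA·y / ΣA = 19.6512 mm.
Transfer each piece to the centroidal x-axis using Ī + A·d² with d = y − 19.6512:
  flange: d = -7.65116 mm → contributes +306 836 mm⁴
  web: d = 39.3488 mm → contributes +1 095 732 mm⁴
Total I = 1 402 568 mm⁴.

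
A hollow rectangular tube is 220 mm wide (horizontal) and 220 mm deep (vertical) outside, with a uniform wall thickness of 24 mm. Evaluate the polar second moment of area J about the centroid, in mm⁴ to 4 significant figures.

Split into non-overlapping primitives; take the origin at the lower-left of the bounding box.
Outer rectangle: 220 × 220, A = 48 400 mm², y = 110 mm, Ī = 195 213 333 mm⁴.
Inner void (subtracted): 172 × 172, A = 29 584 mm², y = 110 mm, Ī = 72 934 421 mm⁴.
By symmetry the centroid is at mid-height, ȳ = 110 mm.
All pieces are centred on the centroidal x-axis, so I = ΣĪ (holes subtracted) = 122 278 912 mm⁴.
Repeating about the centroidal y-axis gives I_y = 122 278 912 mm⁴.
Polar second moment: J = I_x + I_y = 244 557 824 mm⁴.

J ≈ 2.446 × 10⁸ mm⁴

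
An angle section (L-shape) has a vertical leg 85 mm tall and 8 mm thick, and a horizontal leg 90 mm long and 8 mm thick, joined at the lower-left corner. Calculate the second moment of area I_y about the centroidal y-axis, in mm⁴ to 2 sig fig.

I_y ≈ 1.0 × 10⁶ mm⁴

Break the section into simple shapes (no overlaps), measuring from the bottom-left corner of the bounding box.
Vertical leg: 8 × 85, A = 680 mm², x = 4 mm, Ī = 3 627 mm⁴.
Horizontal leg (remainder): 82 × 8, A = 656 mm², x = 49 mm, Ī = 367 579 mm⁴.
Centroid: x̄ = ΣA·x / ΣA = 26.1 mm.
Transfer each piece to the centroidal y-axis using Ī + A·d² with d = x − 26.1:
  vertical leg: d = -22.1 mm → contributes +335 619 mm⁴
  horizontal leg (remainder): d = 22.9 mm → contributes +711 718 mm⁴
Total I = 1 047 337 mm⁴.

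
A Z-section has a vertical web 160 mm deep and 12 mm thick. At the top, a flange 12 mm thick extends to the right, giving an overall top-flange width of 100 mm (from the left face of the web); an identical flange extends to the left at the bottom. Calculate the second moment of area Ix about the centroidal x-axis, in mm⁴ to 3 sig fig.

Break the section into simple shapes (no overlaps), measuring from the bottom-left corner of the bounding box.
Web: 12 × 160, A = 1 920 mm², y = 80 mm, Ī = 4 096 000 mm⁴.
Top flange (beyond web): 88 × 12, A = 1 056 mm², y = 154 mm, Ī = 12 672 mm⁴.
Bottom flange (beyond web): 88 × 12, A = 1 056 mm², y = 6 mm, Ī = 12 672 mm⁴.
Centroid: ȳ = ΣA·y / ΣA = 80 mm.
Transfer each piece to the centroidal x-axis using Ī + A·d² with d = y − 80:
  web: d = 0 mm → contributes +4 096 000 mm⁴
  top flange (beyond web): d = 74 mm → contributes +5 795 328 mm⁴
  bottom flange (beyond web): d = -74 mm → contributes +5 795 328 mm⁴
Total I = 15 686 656 mm⁴.

Ix ≈ 1.57 × 10⁷ mm⁴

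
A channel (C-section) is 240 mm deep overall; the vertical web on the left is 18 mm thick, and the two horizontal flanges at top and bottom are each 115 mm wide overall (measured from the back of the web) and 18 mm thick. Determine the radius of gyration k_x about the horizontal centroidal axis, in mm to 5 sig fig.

k_x ≈ 90.410 mm

Break the section into simple shapes (no overlaps), measuring from the bottom-left corner of the bounding box.
Web: 18 × 240, A = 4 320 mm², y = 120 mm, Ī = 20 736 000 mm⁴.
Top flange (beyond web): 97 × 18, A = 1 746 mm², y = 231 mm, Ī = 47 142 mm⁴.
Bottom flange (beyond web): 97 × 18, A = 1 746 mm², y = 9 mm, Ī = 47 142 mm⁴.
By symmetry the centroid is at mid-height, ȳ = 120 mm.
Transfer each piece to the horizontal centroidal axis using Ī + A·d² with d = y − 120:
  web: d = 0 mm → contributes +20 736 000 mm⁴
  top flange (beyond web): d = 111 mm → contributes +21 559 608 mm⁴
  bottom flange (beyond web): d = -111 mm → contributes +21 559 608 mm⁴
Total I = 63 855 216 mm⁴.
Radius of gyration: k = √(I/A) = √(63 855 216 / 7 812) = 90.41013 mm.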